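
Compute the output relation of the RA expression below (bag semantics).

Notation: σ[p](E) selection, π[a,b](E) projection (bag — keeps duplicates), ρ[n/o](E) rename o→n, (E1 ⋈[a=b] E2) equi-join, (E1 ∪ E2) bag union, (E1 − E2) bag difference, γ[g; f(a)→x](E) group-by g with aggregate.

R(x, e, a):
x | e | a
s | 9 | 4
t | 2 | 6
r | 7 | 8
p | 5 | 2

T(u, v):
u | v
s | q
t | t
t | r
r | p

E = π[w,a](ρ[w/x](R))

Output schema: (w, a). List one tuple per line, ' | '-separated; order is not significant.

Subexpression sizes:
  R → 4
  ρ[w/x](R) → 4
  π[w,a](ρ[w/x](R)) → 4

== RESULT ==
w | a
p | 2
r | 8
s | 4
t | 6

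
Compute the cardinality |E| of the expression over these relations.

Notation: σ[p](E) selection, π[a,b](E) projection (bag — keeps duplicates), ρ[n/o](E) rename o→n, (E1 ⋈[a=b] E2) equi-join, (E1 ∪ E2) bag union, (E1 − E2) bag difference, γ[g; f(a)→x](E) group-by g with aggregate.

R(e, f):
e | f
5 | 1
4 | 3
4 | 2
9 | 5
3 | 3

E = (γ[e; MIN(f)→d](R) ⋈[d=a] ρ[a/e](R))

Stepwise |·|:
  R → 5
  γ[e; MIN(f)→d](R) → 4
  R → 5
  ρ[a/e](R) → 5
  (γ[e; MIN(f)→d](R) ⋈[d=a] ρ[a/e](R)) → 2

|E| = 2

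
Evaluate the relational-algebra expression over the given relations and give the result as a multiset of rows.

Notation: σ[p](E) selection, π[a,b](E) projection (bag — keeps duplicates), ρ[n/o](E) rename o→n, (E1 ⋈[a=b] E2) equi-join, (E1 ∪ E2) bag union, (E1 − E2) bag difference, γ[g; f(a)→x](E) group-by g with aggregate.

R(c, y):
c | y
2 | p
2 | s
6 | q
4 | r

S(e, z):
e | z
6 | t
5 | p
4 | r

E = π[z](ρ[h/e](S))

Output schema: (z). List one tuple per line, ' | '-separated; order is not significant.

Stepwise |·|:
  S → 3
  ρ[h/e](S) → 3
  π[z](ρ[h/e](S)) → 3

== RESULT ==
z
p
r
t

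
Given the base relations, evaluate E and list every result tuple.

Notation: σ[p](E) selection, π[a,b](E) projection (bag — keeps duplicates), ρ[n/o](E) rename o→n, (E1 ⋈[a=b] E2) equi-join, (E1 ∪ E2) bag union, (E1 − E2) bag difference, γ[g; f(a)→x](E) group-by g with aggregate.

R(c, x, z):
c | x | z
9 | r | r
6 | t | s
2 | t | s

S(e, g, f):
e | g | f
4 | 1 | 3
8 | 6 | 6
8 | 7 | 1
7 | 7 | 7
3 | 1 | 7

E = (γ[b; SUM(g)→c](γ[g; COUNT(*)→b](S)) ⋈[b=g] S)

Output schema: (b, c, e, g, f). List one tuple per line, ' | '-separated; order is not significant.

Per-node cardinality:
  S → 5
  γ[g; COUNT(*)→b](S) → 3
  γ[b; SUM(g)→c](γ[g; COUNT(*)→b](S)) → 2
  S → 5
  (γ[b; SUM(g)→c](γ[g; COUNT(*)→b](S)) ⋈[b=g] S) → 2

== RESULT ==
b | c | e | g | f
1 | 6 | 3 | 1 | 7
1 | 6 | 4 | 1 | 3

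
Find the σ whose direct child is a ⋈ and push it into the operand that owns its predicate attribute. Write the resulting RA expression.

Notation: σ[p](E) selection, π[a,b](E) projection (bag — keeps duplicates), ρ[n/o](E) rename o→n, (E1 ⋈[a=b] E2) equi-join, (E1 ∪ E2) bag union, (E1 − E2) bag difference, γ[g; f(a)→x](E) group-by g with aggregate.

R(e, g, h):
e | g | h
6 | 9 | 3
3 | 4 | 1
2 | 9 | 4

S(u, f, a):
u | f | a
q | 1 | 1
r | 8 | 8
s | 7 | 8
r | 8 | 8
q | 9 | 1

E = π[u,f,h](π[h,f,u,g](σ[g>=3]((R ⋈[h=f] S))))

σ filters on g, owned by the left side.
E' = π[u,f,h](π[h,f,u,g]((σ[g>=3](R) ⋈[h=f] S)))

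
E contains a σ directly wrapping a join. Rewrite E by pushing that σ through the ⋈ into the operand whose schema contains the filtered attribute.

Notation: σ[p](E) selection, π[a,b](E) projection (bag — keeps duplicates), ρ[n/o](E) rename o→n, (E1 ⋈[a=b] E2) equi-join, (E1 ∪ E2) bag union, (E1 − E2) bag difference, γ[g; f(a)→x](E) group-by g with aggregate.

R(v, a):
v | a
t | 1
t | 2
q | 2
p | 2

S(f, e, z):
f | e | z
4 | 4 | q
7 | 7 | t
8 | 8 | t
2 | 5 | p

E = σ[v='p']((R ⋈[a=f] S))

σ filters on v, owned by the left side.
E' = (σ[v='p'](R) ⋈[a=f] S)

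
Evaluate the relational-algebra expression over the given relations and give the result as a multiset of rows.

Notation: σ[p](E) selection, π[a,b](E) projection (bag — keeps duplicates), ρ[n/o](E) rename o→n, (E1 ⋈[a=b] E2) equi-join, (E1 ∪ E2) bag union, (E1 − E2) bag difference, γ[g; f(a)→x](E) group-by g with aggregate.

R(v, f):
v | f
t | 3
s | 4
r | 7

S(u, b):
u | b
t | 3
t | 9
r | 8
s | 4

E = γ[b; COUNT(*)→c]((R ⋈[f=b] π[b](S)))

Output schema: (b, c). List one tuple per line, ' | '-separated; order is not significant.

Row counts bottom-up:
  R → 3
  S → 4
  π[b](S) → 4
  (R ⋈[f=b] π[b](S)) → 2
  γ[b; COUNT(*)→c]((R ⋈[f=b] π[b](S))) → 2

== RESULT ==
b | c
3 | 1
4 | 1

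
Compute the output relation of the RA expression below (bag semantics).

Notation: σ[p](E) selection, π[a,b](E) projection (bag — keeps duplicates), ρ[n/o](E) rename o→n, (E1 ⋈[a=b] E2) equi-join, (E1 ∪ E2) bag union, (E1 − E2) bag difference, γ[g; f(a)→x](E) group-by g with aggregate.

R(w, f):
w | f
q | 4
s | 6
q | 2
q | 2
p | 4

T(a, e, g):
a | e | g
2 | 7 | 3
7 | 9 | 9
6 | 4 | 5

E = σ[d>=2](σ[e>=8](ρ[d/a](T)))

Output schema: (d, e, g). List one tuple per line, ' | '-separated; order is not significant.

Subexpression sizes:
  T → 3
  ρ[d/a](T) → 3
  σ[e>=8](ρ[d/a](T)) → 1
  σ[d>=2](σ[e>=8](ρ[d/a](T))) → 1

== RESULT ==
d | e | g
7 | 9 | 9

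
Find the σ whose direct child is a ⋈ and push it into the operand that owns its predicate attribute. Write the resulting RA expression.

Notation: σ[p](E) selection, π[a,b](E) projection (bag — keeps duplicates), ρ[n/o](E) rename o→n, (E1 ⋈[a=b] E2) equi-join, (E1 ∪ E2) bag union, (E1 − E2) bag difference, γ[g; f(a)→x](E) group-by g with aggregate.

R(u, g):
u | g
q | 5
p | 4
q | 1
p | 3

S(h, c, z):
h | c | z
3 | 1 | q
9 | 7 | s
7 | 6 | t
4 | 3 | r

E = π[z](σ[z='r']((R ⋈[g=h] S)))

σ filters on z, owned by the right side.
E' = π[z]((R ⋈[g=h] σ[z='r'](S)))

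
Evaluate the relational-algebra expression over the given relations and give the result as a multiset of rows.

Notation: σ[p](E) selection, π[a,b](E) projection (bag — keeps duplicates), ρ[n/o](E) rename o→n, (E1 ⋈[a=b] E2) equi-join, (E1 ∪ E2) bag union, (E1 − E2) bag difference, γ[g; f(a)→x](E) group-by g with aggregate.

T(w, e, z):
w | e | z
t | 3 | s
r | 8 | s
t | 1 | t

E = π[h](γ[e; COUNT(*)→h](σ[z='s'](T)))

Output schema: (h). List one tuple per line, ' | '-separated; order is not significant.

Stepwise |·|:
  T → 3
  σ[z='s'](T) → 2
  γ[e; COUNT(*)→h](σ[z='s'](T)) → 2
  π[h](γ[e; COUNT(*)→h](σ[z='s'](T))) → 2

== RESULT ==
h
1
1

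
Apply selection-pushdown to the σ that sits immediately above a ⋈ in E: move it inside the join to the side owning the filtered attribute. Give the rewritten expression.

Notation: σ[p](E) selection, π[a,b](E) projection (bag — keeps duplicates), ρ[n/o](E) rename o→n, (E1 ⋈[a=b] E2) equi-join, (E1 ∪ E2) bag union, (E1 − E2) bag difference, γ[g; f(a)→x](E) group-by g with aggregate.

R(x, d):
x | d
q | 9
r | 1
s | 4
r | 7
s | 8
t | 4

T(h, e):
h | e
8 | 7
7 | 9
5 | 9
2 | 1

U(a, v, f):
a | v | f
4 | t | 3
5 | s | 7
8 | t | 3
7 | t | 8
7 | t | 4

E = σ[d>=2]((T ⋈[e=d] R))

σ filters on d, owned by the right side.
E' = (T ⋈[e=d] σ[d>=2](R))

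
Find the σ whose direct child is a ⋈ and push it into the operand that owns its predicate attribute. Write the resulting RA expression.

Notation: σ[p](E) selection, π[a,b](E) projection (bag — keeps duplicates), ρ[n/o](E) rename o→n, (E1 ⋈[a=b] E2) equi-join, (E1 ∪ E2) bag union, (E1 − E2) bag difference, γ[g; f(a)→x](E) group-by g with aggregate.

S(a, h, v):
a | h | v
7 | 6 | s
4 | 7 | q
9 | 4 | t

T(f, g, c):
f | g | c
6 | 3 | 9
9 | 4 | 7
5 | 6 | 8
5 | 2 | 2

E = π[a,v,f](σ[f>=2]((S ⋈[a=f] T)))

σ filters on f, owned by the right side.
E' = π[a,v,f]((S ⋈[a=f] σ[f>=2](T)))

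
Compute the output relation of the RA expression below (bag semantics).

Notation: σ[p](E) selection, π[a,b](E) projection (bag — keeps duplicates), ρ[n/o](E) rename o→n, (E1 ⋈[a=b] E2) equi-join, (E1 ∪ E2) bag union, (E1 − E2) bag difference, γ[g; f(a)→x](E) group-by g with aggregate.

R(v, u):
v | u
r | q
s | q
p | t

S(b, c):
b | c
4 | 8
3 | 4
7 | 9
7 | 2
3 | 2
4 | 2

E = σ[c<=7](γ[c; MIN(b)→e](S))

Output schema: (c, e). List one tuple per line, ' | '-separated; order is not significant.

Row counts bottom-up:
  S → 6
  γ[c; MIN(b)→e](S) → 4
  σ[c<=7](γ[c; MIN(b)→e](S)) → 2

== RESULT ==
c | e
2 | 3
4 | 3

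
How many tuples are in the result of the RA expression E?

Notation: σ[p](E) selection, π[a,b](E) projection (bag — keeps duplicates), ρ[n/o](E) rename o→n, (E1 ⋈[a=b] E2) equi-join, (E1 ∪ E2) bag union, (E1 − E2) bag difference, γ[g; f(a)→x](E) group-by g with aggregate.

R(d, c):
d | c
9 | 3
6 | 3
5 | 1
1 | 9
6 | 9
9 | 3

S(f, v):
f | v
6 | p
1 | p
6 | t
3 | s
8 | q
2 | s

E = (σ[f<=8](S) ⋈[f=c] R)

Subexpression sizes:
  S → 6
  σ[f<=8](S) → 6
  R → 6
  (σ[f<=8](S) ⋈[f=c] R) → 4

|E| = 4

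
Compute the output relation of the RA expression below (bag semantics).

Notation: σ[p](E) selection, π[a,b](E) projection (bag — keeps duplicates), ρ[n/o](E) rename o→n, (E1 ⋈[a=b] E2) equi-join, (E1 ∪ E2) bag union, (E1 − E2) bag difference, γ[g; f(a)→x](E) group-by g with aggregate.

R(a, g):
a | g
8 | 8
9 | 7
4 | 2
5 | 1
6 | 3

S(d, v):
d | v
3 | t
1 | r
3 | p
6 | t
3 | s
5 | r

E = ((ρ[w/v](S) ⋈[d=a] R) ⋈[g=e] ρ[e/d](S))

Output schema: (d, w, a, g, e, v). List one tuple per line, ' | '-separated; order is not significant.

Row counts bottom-up:
  S → 6
  ρ[w/v](S) → 6
  R → 5
  (ρ[w/v](S) ⋈[d=a] R) → 2
  S → 6
  ρ[e/d](S) → 6
  ((ρ[w/v](S) ⋈[d=a] R) ⋈[g=e] ρ[e/d](S)) → 4

== RESULT ==
d | w | a | g | e | v
5 | r | 5 | 1 | 1 | r
6 | t | 6 | 3 | 3 | p
6 | t | 6 | 3 | 3 | s
6 | t | 6 | 3 | 3 | t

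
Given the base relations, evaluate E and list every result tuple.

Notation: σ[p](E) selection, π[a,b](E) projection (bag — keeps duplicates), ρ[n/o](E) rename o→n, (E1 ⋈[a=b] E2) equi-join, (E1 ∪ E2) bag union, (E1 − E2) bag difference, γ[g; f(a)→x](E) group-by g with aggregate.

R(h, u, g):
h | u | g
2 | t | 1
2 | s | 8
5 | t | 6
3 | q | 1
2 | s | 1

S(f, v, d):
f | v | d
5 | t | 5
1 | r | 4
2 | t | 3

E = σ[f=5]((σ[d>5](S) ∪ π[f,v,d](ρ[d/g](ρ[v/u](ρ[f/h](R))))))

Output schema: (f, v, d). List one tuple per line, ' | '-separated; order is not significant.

Row counts bottom-up:
  S → 3
  σ[d>5](S) → 0
  R → 5
  ρ[f/h](R) → 5
  ρ[v/u](ρ[f/h](R)) → 5
  ρ[d/g](ρ[v/u](ρ[f/h](R))) → 5
  π[f,v,d](ρ[d/g](ρ[v/u](ρ[f/h](R)))) → 5
  (σ[d>5](S) ∪ π[f,v,d](ρ[d/g](ρ[v/u](ρ[f/h](R))))) → 5
  σ[f=5]((σ[d>5](S) ∪ π[f,v,d](ρ[d/g](ρ[v/u](ρ[f/h](R)))))) → 1

== RESULT ==
f | v | d
5 | t | 6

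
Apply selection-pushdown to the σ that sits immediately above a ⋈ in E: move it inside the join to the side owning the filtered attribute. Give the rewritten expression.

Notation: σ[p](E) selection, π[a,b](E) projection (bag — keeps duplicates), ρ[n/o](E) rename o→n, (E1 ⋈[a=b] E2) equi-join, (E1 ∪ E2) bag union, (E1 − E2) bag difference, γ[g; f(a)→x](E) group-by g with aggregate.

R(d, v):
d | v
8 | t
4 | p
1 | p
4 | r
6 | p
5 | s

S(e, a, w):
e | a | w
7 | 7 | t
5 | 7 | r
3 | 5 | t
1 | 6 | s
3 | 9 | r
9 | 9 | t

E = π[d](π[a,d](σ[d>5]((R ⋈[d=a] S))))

σ filters on d, owned by the left side.
E' = π[d](π[a,d]((σ[d>5](R) ⋈[d=a] S)))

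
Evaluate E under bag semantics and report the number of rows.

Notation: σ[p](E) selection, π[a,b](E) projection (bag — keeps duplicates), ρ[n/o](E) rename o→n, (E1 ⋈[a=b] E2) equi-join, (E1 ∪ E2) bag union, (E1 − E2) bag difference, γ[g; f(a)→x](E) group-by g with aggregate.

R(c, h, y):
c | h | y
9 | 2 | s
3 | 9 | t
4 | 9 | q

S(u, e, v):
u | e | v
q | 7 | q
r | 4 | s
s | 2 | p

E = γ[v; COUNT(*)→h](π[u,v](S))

Row counts bottom-up:
  S → 3
  π[u,v](S) → 3
  γ[v; COUNT(*)→h](π[u,v](S)) → 3

|E| = 3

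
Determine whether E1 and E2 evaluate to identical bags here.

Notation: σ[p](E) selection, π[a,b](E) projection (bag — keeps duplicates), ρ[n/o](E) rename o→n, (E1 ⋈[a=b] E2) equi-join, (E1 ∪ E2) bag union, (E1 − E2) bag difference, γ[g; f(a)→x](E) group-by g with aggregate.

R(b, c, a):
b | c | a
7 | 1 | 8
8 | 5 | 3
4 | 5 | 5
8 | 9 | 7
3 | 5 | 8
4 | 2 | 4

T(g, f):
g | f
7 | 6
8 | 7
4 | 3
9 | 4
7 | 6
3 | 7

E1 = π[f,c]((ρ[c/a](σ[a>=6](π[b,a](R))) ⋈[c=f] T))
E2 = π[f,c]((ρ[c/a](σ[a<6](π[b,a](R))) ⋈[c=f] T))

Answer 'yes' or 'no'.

E1 stepwise |·|:
  R → 6
  π[b,a](R) → 6
  σ[a>=6](π[b,a](R)) → 3
  ρ[c/a](σ[a>=6](π[b,a](R))) → 3
  T → 6
  (ρ[c/a](σ[a>=6](π[b,a](R))) ⋈[c=f] T) → 2
  π[f,c]((ρ[c/a](σ[a>=6](π[b,a](R))) ⋈[c=f] T)) → 2
E2 stepwise |·|:
  R → 6
  π[b,a](R) → 6
  σ[a<6](π[b,a](R)) → 3
  ρ[c/a](σ[a<6](π[b,a](R))) → 3
  T → 6
  (ρ[c/a](σ[a<6](π[b,a](R))) ⋈[c=f] T) → 2
  π[f,c]((ρ[c/a](σ[a<6](π[b,a](R))) ⋈[c=f] T)) → 2

E1 result:
f | c
7 | 7
7 | 7
E2 result:
f | c
3 | 3
4 | 4
Witness: (4, 4) appears 0× in E1 but 1× in E2.

no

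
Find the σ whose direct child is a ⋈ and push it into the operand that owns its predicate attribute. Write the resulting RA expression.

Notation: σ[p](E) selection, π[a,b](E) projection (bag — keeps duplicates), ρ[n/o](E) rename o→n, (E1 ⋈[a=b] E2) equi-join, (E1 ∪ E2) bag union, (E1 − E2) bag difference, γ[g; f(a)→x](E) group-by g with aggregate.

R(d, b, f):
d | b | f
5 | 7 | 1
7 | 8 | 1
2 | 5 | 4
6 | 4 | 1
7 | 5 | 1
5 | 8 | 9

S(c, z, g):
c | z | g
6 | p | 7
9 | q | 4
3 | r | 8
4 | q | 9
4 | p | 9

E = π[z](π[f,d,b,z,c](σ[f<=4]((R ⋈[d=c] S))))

σ filters on f, owned by the left side.
E' = π[z](π[f,d,b,z,c]((σ[f<=4](R) ⋈[d=c] S)))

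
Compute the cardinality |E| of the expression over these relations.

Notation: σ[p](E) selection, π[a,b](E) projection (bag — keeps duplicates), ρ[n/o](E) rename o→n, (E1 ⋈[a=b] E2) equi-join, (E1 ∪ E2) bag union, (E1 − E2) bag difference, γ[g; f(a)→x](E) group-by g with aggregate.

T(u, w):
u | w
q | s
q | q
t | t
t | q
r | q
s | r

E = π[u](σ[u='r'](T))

Stepwise |·|:
  T → 6
  σ[u='r'](T) → 1
  π[u](σ[u='r'](T)) → 1

|E| = 1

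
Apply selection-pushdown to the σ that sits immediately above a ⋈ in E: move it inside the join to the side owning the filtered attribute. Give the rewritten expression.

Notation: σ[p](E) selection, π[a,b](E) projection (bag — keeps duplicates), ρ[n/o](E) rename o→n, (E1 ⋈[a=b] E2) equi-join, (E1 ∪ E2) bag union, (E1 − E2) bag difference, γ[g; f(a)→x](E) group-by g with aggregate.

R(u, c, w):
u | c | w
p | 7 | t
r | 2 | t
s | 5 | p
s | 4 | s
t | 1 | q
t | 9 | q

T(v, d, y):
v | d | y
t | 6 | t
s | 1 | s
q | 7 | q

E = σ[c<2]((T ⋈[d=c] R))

σ filters on c, owned by the right side.
E' = (T ⋈[d=c] σ[c<2](R))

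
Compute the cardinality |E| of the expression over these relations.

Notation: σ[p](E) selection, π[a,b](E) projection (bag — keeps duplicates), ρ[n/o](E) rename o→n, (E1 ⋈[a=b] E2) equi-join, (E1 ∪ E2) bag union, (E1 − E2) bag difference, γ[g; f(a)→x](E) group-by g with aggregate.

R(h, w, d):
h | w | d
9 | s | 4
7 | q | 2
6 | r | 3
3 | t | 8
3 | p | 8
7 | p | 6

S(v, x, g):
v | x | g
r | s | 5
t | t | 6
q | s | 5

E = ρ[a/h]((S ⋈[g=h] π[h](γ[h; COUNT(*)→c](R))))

Subexpression sizes:
  S → 3
  R → 6
  γ[h; COUNT(*)→c](R) → 4
  π[h](γ[h; COUNT(*)→c](R)) → 4
  (S ⋈[g=h] π[h](γ[h; COUNT(*)→c](R))) → 1
  ρ[a/h]((S ⋈[g=h] π[h](γ[h; COUNT(*)→c](R)))) → 1

|E| = 1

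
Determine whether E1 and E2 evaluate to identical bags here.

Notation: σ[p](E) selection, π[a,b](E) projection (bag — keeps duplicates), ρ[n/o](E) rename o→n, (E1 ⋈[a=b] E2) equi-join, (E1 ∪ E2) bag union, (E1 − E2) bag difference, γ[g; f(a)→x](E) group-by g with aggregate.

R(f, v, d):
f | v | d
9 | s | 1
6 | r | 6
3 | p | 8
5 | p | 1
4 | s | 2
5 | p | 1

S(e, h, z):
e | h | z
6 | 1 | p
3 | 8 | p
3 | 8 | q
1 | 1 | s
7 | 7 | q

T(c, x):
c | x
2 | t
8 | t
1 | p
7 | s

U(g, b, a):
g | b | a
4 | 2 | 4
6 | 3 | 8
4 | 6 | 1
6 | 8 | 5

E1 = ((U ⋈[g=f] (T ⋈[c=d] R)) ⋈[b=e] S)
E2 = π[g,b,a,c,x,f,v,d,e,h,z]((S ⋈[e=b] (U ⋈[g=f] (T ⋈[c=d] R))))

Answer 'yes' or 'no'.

E1 row counts bottom-up:
  U → 4
  T → 4
  R → 6
  (T ⋈[c=d] R) → 5
  (U ⋈[g=f] (T ⋈[c=d] R)) → 2
  S → 5
  ((U ⋈[g=f] (T ⋈[c=d] R)) ⋈[b=e] S) → 1
E2 row counts bottom-up:
  S → 5
  U → 4
  T → 4
  R → 6
  (T ⋈[c=d] R) → 5
  (U ⋈[g=f] (T ⋈[c=d] R)) → 2
  (S ⋈[e=b] (U ⋈[g=f] (T ⋈[c=d] R))) → 1
  π[g,b,a,c,x,f,v,d,e,h,z]((S ⋈[e=b] (U ⋈[g=f] (T ⋈[c=d] R)))) → 1

E1 and E2 produce the same multiset:
g | b | a | c | x | f | v | d | e | h | z
4 | 6 | 1 | 2 | t | 4 | s | 2 | 6 | 1 | p

yes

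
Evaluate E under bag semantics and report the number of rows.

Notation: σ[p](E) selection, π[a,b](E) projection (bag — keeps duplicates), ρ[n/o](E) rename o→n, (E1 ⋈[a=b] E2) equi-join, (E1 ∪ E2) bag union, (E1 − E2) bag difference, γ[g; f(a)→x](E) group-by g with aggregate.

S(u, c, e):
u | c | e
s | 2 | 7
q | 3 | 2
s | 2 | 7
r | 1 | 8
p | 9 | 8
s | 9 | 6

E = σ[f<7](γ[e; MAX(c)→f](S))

Row counts bottom-up:
  S → 6
  γ[e; MAX(c)→f](S) → 4
  σ[f<7](γ[e; MAX(c)→f](S)) → 2

|E| = 2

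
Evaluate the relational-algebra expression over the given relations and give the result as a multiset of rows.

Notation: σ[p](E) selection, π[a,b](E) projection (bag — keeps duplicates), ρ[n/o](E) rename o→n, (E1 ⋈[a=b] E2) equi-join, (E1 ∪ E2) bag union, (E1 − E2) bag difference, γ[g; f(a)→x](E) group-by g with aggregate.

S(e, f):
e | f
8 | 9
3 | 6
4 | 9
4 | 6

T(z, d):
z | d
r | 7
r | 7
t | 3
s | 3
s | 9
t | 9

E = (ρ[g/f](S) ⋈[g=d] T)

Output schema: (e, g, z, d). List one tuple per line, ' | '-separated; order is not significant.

Subexpression sizes:
  S → 4
  ρ[g/f](S) → 4
  T → 6
  (ρ[g/f](S) ⋈[g=d] T) → 4

== RESULT ==
e | g | z | d
4 | 9 | s | 9
4 | 9 | t | 9
8 | 9 | s | 9
8 | 9 | t | 9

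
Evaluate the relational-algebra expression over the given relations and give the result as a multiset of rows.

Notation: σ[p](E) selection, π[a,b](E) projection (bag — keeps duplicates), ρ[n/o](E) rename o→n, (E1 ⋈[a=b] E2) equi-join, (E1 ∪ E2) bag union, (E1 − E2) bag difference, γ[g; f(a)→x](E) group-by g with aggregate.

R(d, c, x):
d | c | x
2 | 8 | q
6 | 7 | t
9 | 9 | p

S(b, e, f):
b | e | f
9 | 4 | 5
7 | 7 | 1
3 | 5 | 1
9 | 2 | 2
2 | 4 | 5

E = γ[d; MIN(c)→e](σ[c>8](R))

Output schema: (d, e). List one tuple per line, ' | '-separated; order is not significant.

Stepwise |·|:
  R → 3
  σ[c>8](R) → 1
  γ[d; MIN(c)→e](σ[c>8](R)) → 1

== RESULT ==
d | e
9 | 9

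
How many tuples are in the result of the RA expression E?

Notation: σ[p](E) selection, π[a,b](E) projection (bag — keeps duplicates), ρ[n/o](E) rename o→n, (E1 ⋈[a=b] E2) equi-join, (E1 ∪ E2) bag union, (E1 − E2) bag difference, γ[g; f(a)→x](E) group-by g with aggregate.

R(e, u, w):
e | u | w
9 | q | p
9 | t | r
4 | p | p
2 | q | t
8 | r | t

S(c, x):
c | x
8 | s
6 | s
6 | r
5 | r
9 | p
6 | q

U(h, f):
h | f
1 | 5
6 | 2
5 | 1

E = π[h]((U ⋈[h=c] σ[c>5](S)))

Row counts bottom-up:
  U → 3
  S → 6
  σ[c>5](S) → 5
  (U ⋈[h=c] σ[c>5](S)) → 3
  π[h]((U ⋈[h=c] σ[c>5](S))) → 3

|E| = 3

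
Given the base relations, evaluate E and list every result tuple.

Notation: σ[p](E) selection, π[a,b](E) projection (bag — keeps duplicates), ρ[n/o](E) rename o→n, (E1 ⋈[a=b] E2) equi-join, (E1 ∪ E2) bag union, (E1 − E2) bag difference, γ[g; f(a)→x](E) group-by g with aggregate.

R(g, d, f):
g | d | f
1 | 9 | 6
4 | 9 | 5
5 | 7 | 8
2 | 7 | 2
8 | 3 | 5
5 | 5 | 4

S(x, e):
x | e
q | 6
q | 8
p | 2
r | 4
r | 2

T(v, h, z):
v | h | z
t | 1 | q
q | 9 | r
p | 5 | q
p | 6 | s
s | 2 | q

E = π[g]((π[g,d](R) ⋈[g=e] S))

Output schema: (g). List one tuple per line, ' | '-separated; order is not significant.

Per-node cardinality:
  R → 6
  π[g,d](R) → 6
  S → 5
  (π[g,d](R) ⋈[g=e] S) → 4
  π[g]((π[g,d](R) ⋈[g=e] S)) → 4

== RESULT ==
g
2
2
4
8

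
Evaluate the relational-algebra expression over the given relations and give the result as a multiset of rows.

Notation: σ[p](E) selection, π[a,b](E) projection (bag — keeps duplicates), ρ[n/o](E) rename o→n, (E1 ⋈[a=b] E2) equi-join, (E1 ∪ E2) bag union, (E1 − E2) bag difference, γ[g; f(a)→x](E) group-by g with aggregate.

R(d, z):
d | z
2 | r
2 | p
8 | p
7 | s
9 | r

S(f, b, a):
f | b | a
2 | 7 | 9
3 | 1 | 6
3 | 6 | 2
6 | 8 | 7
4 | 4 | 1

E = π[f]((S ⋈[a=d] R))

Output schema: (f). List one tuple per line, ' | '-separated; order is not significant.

Stepwise |·|:
  S → 5
  R → 5
  (S ⋈[a=d] R) → 4
  π[f]((S ⋈[a=d] R)) → 4

== RESULT ==
f
2
3
3
6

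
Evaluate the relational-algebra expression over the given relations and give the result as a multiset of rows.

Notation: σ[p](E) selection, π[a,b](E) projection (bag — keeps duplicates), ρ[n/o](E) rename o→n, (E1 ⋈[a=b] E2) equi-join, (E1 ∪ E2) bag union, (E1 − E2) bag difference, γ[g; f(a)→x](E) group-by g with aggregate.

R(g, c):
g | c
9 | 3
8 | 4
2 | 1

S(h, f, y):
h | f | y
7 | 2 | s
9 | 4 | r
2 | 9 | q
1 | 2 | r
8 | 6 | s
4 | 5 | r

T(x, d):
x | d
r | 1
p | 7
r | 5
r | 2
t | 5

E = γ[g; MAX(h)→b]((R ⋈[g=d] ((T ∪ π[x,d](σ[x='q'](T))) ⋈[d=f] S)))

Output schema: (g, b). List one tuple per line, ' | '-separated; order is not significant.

Subexpression sizes:
  R → 3
  T → 5
  T → 5
  σ[x='q'](T) → 0
  π[x,d](σ[x='q'](T)) → 0
  (T ∪ π[x,d](σ[x='q'](T))) → 5
  S → 6
  ((T ∪ π[x,d](σ[x='q'](T))) ⋈[d=f] S) → 4
  (R ⋈[g=d] ((T ∪ π[x,d](σ[x='q'](T))) ⋈[d=f] S)) → 2
  γ[g; MAX(h)→b]((R ⋈[g=d] ((T ∪ π[x,d](σ[x='q'](T))) ⋈[d=f] S))) → 1

== RESULT ==
g | b
2 | 7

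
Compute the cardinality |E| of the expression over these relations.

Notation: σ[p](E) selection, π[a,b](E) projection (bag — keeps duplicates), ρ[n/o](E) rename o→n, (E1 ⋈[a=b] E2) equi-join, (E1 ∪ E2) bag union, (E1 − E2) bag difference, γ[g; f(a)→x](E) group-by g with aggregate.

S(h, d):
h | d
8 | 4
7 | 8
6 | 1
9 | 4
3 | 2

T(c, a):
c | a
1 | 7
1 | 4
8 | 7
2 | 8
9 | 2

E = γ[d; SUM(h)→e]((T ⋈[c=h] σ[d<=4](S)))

Row counts bottom-up:
  T → 5
  S → 5
  σ[d<=4](S) → 4
  (T ⋈[c=h] σ[d<=4](S)) → 2
  γ[d; SUM(h)→e]((T ⋈[c=h] σ[d<=4](S))) → 1

|E| = 1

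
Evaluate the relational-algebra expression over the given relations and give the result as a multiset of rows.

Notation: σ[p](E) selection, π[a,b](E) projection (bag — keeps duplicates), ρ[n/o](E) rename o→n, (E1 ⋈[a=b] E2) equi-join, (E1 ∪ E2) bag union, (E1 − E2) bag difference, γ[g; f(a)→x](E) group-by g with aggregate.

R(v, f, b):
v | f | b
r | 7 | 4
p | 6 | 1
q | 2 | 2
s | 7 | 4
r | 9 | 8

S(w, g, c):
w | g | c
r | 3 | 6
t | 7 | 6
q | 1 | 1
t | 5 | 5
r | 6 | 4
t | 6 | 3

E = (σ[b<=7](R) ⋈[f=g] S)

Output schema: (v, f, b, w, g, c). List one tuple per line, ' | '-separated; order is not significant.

Row counts bottom-up:
  R → 5
  σ[b<=7](R) → 4
  S → 6
  (σ[b<=7](R) ⋈[f=g] S) → 4

== RESULT ==
v | f | b | w | g | c
p | 6 | 1 | r | 6 | 4
p | 6 | 1 | t | 6 | 3
r | 7 | 4 | t | 7 | 6
s | 7 | 4 | t | 7 | 6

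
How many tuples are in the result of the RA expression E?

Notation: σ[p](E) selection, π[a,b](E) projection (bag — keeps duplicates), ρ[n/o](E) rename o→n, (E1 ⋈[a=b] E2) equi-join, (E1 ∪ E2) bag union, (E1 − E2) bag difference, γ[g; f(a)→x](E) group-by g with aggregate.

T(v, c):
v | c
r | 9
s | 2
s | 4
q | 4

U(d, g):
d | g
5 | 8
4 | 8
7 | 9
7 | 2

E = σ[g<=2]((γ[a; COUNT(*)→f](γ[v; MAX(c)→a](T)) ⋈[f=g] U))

Subexpression sizes:
  T → 4
  γ[v; MAX(c)→a](T) → 3
  γ[a; COUNT(*)→f](γ[v; MAX(c)→a](T)) → 2
  U → 4
  (γ[a; COUNT(*)→f](γ[v; MAX(c)→a](T)) ⋈[f=g] U) → 1
  σ[g<=2]((γ[a; COUNT(*)→f](γ[v; MAX(c)→a](T)) ⋈[f=g] U)) → 1

|E| = 1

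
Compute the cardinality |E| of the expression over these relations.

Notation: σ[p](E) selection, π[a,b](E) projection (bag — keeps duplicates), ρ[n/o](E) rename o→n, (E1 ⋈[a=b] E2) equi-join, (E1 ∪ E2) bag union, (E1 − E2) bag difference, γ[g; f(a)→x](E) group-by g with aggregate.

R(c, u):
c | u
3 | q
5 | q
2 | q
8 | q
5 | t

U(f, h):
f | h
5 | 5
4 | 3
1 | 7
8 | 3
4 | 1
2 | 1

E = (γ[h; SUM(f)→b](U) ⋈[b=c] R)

Row counts bottom-up:
  U → 6
  γ[h; SUM(f)→b](U) → 4
  R → 5
  (γ[h; SUM(f)→b](U) ⋈[b=c] R) → 2

|E| = 2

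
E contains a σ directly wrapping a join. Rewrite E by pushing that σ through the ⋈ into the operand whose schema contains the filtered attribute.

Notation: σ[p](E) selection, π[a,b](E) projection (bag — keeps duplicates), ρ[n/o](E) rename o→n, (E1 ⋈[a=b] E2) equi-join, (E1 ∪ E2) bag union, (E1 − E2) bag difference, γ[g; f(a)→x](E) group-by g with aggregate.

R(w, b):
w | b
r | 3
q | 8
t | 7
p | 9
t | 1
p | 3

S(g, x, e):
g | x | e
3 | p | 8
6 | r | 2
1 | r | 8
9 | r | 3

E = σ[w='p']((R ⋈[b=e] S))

σ filters on w, owned by the left side.
E' = (σ[w='p'](R) ⋈[b=e] S)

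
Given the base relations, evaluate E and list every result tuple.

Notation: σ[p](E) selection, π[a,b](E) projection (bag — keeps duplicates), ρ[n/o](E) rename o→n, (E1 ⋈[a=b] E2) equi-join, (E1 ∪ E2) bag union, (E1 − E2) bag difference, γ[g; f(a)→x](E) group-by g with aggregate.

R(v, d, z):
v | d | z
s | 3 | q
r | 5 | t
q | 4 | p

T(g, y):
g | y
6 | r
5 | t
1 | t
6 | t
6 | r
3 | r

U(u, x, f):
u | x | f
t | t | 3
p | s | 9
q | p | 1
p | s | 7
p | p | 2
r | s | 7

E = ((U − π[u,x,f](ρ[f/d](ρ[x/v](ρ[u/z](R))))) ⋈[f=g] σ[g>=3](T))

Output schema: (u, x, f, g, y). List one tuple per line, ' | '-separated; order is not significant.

Row counts bottom-up:
  U → 6
  R → 3
  ρ[u/z](R) → 3
  ρ[x/v](ρ[u/z](R)) → 3
  ρ[f/d](ρ[x/v](ρ[u/z](R))) → 3
  π[u,x,f](ρ[f/d](ρ[x/v](ρ[u/z](R)))) → 3
  (U − π[u,x,f](ρ[f/d](ρ[x/v](ρ[u/z](R))))) → 6
  T → 6
  σ[g>=3](T) → 5
  ((U − π[u,x,f](ρ[f/d](ρ[x/v](ρ[u/z](R))))) ⋈[f=g] σ[g>=3](T)) → 1

== RESULT ==
u | x | f | g | y
t | t | 3 | 3 | r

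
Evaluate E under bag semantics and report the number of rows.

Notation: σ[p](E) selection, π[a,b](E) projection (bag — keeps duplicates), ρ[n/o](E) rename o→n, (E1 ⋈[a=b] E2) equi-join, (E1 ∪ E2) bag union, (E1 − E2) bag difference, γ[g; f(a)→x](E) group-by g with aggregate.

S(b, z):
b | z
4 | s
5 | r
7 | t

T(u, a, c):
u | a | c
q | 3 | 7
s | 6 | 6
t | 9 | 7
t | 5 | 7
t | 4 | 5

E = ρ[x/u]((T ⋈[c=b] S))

Subexpression sizes:
  T → 5
  S → 3
  (T ⋈[c=b] S) → 4
  ρ[x/u]((T ⋈[c=b] S)) → 4

|E| = 4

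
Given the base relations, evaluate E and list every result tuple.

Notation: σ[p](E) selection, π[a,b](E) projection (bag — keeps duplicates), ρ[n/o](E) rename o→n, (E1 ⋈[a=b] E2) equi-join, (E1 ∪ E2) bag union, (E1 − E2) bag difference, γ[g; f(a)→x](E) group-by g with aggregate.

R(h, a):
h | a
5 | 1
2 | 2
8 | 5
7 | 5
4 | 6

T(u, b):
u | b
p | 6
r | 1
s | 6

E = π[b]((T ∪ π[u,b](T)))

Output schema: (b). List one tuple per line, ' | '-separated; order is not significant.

Per-node cardinality:
  T → 3
  T → 3
  π[u,b](T) → 3
  (T ∪ π[u,b](T)) → 6
  π[b]((T ∪ π[u,b](T))) → 6

== RESULT ==
b
1
1
6
6
6
6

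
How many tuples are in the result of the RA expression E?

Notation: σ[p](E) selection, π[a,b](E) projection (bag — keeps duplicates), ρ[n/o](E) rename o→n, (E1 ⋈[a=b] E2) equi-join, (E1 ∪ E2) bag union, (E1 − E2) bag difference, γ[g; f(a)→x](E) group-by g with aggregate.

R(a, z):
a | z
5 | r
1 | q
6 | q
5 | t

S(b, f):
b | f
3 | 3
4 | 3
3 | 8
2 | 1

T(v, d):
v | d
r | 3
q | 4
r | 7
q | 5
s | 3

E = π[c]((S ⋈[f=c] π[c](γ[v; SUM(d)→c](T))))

Row counts bottom-up:
  S → 4
  T → 5
  γ[v; SUM(d)→c](T) → 3
  π[c](γ[v; SUM(d)→c](T)) → 3
  (S ⋈[f=c] π[c](γ[v; SUM(d)→c](T))) → 2
  π[c]((S ⋈[f=c] π[c](γ[v; SUM(d)→c](T)))) → 2

|E| = 2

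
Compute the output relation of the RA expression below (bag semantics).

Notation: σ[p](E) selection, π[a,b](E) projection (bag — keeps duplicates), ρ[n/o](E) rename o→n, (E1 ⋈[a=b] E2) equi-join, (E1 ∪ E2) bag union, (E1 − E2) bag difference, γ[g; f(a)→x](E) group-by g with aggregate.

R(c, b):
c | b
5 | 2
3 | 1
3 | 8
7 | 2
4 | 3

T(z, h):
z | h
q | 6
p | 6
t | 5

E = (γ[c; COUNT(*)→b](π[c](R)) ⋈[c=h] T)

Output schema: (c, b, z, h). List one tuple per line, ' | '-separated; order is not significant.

Subexpression sizes:
  R → 5
  π[c](R) → 5
  γ[c; COUNT(*)→b](π[c](R)) → 4
  T → 3
  (γ[c; COUNT(*)→b](π[c](R)) ⋈[c=h] T) → 1

== RESULT ==
c | b | z | h
5 | 1 | t | 5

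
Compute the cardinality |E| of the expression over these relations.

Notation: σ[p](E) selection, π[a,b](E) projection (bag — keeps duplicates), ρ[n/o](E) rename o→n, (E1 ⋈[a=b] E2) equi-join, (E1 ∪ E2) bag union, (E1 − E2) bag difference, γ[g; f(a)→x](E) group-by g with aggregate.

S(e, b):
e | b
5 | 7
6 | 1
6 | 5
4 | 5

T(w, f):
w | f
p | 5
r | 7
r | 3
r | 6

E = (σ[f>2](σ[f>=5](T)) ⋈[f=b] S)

Subexpression sizes:
  T → 4
  σ[f>=5](T) → 3
  σ[f>2](σ[f>=5](T)) → 3
  S → 4
  (σ[f>2](σ[f>=5](T)) ⋈[f=b] S) → 3

|E| = 3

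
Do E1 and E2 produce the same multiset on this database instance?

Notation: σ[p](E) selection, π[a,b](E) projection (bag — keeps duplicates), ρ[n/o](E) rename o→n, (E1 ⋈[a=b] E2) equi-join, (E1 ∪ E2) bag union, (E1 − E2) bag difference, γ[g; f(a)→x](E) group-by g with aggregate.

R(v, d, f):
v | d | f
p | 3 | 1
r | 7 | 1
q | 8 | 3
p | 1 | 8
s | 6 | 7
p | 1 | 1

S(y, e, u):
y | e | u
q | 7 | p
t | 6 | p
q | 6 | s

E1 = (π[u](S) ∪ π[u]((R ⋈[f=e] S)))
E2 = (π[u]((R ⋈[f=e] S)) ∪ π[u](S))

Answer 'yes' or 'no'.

E1 stepwise |·|:
  S → 3
  π[u](S) → 3
  R → 6
  S → 3
  (R ⋈[f=e] S) → 1
  π[u]((R ⋈[f=e] S)) → 1
  (π[u](S) ∪ π[u]((R ⋈[f=e] S))) → 4
E2 stepwise |·|:
  R → 6
  S → 3
  (R ⋈[f=e] S) → 1
  π[u]((R ⋈[f=e] S)) → 1
  S → 3
  π[u](S) → 3
  (π[u]((R ⋈[f=e] S)) ∪ π[u](S)) → 4

E1 and E2 produce the same multiset:
u
p
p
p
s

yes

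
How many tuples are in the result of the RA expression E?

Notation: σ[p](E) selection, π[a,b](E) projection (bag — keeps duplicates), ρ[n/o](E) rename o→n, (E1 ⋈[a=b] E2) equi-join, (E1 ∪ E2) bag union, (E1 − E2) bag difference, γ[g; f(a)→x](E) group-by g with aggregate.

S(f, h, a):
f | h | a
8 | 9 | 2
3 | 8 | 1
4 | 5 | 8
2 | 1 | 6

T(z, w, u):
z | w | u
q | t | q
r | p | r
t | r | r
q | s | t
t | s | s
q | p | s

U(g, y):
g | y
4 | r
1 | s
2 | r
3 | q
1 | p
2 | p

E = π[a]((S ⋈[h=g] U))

Stepwise |·|:
  S → 4
  U → 6
  (S ⋈[h=g] U) → 2
  π[a]((S ⋈[h=g] U)) → 2

|E| = 2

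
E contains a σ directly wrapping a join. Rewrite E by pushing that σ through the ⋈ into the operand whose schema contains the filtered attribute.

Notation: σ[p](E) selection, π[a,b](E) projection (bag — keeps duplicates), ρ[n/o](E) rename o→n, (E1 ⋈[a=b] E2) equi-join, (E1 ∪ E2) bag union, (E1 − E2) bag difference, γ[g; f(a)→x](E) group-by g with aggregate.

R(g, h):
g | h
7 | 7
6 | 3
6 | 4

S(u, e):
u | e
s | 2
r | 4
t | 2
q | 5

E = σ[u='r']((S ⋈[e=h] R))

σ filters on u, owned by the left side.
E' = (σ[u='r'](S) ⋈[e=h] R)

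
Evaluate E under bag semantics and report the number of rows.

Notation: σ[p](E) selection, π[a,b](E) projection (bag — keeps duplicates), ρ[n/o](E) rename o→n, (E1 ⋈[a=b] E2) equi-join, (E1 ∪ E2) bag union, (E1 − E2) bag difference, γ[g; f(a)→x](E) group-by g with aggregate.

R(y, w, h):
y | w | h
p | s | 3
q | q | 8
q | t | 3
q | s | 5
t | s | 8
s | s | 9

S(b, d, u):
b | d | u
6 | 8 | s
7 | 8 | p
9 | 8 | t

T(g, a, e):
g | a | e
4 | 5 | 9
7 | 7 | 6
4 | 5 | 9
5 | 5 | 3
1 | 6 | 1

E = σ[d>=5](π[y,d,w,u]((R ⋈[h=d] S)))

Stepwise |·|:
  R → 6
  S → 3
  (R ⋈[h=d] S) → 6
  π[y,d,w,u]((R ⋈[h=d] S)) → 6
  σ[d>=5](π[y,d,w,u]((R ⋈[h=d] S))) → 6

|E| = 6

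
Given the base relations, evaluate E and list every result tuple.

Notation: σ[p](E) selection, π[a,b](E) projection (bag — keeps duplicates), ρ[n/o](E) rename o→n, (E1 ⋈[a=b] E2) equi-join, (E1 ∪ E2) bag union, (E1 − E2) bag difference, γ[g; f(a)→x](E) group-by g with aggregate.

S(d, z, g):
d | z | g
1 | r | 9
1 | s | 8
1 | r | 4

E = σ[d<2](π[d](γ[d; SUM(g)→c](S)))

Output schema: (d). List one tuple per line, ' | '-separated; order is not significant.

Subexpression sizes:
  S → 3
  γ[d; SUM(g)→c](S) → 1
  π[d](γ[d; SUM(g)→c](S)) → 1
  σ[d<2](π[d](γ[d; SUM(g)→c](S))) → 1

== RESULT ==
d
1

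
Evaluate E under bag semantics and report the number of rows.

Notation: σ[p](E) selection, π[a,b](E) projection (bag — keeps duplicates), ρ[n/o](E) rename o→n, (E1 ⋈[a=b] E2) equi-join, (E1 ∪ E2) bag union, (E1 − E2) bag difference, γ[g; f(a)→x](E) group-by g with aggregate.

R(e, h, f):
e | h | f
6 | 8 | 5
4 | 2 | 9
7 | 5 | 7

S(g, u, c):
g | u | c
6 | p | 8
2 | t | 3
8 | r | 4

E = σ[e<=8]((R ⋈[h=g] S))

Per-node cardinality:
  R → 3
  S → 3
  (R ⋈[h=g] S) → 2
  σ[e<=8]((R ⋈[h=g] S)) → 2

|E| = 2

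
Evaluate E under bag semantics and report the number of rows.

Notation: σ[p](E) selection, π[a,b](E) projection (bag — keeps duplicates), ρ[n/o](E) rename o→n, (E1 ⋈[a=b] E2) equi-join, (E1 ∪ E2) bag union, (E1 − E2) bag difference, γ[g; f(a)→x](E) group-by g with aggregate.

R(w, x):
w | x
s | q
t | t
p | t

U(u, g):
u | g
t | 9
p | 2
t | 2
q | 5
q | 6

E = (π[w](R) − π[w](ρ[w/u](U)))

Row counts bottom-up:
  R → 3
  π[w](R) → 3
  U → 5
  ρ[w/u](U) → 5
  π[w](ρ[w/u](U)) → 5
  (π[w](R) − π[w](ρ[w/u](U))) → 1

|E| = 1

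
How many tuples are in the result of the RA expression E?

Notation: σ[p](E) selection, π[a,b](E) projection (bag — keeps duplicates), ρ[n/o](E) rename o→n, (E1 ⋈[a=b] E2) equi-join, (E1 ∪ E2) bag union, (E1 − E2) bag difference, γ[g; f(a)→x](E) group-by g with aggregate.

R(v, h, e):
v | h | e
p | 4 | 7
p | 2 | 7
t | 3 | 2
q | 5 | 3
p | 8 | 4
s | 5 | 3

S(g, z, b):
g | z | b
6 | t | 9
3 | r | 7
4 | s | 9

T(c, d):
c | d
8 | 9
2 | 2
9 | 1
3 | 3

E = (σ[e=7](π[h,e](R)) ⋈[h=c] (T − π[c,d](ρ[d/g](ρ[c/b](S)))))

Stepwise |·|:
  R → 6
  π[h,e](R) → 6
  σ[e=7](π[h,e](R)) → 2
  T → 4
  S → 3
  ρ[c/b](S) → 3
  ρ[d/g](ρ[c/b](S)) → 3
  π[c,d](ρ[d/g](ρ[c/b](S))) → 3
  (T − π[c,d](ρ[d/g](ρ[c/b](S)))) → 4
  (σ[e=7](π[h,e](R)) ⋈[h=c] (T − π[c,d](ρ[d/g](ρ[c/b](S))))) → 1

|E| = 1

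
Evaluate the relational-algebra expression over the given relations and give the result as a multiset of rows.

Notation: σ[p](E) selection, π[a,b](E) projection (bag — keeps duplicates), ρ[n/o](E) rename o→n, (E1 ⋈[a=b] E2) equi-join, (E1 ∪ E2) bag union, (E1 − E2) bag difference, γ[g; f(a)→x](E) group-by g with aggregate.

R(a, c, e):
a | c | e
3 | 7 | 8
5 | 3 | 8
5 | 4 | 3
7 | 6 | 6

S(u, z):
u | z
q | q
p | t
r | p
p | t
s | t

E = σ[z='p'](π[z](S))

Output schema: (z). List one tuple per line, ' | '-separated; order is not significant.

Per-node cardinality:
  S → 5
  π[z](S) → 5
  σ[z='p'](π[z](S)) → 1

== RESULT ==
z
p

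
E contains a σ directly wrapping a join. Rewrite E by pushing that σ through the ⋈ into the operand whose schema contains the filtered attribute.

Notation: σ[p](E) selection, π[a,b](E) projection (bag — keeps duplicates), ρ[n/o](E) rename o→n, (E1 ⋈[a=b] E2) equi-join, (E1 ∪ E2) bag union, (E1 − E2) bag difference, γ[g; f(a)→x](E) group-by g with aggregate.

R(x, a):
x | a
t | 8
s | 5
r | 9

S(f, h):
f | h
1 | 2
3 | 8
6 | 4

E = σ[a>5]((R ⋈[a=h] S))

σ filters on a, owned by the left side.
E' = (σ[a>5](R) ⋈[a=h] S)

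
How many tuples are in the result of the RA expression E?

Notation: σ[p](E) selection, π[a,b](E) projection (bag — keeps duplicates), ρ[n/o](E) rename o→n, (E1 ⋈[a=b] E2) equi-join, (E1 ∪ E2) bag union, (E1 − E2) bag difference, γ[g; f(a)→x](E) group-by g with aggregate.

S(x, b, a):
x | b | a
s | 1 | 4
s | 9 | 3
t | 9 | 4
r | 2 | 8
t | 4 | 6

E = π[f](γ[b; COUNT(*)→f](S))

Subexpression sizes:
  S → 5
  γ[b; COUNT(*)→f](S) → 4
  π[f](γ[b; COUNT(*)→f](S)) → 4

|E| = 4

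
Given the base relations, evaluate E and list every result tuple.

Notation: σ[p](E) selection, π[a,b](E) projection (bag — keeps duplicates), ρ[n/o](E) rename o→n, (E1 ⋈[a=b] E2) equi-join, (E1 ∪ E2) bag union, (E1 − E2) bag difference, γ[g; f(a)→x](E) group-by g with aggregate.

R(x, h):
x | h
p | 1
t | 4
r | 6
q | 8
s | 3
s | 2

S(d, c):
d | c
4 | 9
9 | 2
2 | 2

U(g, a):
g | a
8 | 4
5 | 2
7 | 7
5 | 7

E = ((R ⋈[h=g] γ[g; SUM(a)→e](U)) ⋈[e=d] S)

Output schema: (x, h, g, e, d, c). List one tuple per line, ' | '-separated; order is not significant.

Subexpression sizes:
  R → 6
  U → 4
  γ[g; SUM(a)→e](U) → 3
  (R ⋈[h=g] γ[g; SUM(a)→e](U)) → 1
  S → 3
  ((R ⋈[h=g] γ[g; SUM(a)→e](U)) ⋈[e=d] S) → 1

== RESULT ==
x | h | g | e | d | c
q | 8 | 8 | 4 | 4 | 9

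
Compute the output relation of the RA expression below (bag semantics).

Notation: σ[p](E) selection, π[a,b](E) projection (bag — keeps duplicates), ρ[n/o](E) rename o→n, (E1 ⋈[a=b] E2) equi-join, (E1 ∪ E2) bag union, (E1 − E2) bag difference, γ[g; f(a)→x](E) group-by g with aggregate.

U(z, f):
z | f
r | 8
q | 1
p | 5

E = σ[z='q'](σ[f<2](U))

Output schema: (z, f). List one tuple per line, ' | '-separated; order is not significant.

Stepwise |·|:
  U → 3
  σ[f<2](U) → 1
  σ[z='q'](σ[f<2](U)) → 1

== RESULT ==
z | f
q | 1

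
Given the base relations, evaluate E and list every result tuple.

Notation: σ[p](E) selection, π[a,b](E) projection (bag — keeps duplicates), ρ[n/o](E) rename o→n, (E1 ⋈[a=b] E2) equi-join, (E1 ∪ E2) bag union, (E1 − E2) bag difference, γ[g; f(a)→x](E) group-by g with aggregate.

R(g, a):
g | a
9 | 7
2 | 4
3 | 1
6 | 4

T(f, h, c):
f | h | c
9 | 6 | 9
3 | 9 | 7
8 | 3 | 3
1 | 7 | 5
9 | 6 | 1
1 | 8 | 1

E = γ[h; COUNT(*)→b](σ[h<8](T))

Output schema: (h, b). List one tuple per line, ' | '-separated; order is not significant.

Per-node cardinality:
  T → 6
  σ[h<8](T) → 4
  γ[h; COUNT(*)→b](σ[h<8](T)) → 3

== RESULT ==
h | b
3 | 1
6 | 2
7 | 1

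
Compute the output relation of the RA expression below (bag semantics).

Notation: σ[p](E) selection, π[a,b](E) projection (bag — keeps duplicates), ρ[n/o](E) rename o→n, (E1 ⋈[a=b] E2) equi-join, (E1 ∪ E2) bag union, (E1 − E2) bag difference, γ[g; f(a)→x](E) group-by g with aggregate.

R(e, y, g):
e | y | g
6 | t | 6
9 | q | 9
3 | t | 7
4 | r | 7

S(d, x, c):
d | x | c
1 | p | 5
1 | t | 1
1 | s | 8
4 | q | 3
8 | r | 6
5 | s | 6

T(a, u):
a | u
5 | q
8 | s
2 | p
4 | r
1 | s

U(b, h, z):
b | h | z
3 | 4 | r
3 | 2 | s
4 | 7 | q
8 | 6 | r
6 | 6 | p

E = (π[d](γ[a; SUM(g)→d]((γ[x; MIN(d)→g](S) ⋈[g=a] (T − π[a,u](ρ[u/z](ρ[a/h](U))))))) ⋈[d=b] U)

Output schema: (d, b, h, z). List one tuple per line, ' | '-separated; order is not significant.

Subexpression sizes:
  S → 6
  γ[x; MIN(d)→g](S) → 5
  T → 5
  U → 5
  ρ[a/h](U) → 5
  ρ[u/z](ρ[a/h](U)) → 5
  π[a,u](ρ[u/z](ρ[a/h](U))) → 5
  (T − π[a,u](ρ[u/z](ρ[a/h](U)))) → 4
  (γ[x; MIN(d)→g](S) ⋈[g=a] (T − π[a,u](ρ[u/z](ρ[a/h](U))))) → 4
  γ[a; SUM(g)→d]((γ[x; MIN(d)→g](S) ⋈[g=a] (T − π[a,u](ρ[u/z](ρ[a/h](U)))))) → 2
  π[d](γ[a; SUM(g)→d]((γ[x; MIN(d)→g](S) ⋈[g=a] (T − π[a,u](ρ[u/z](ρ[a/h](U))))))) → 2
  U → 5
  (π[d](γ[a; SUM(g)→d]((γ[x; MIN(d)→g](S) ⋈[g=a] (T − π[a,u](ρ[u/z](ρ[a/h](U))))))) ⋈[d=b] U) → 3

== RESULT ==
d | b | h | z
3 | 3 | 2 | s
3 | 3 | 4 | r
8 | 8 | 6 | r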